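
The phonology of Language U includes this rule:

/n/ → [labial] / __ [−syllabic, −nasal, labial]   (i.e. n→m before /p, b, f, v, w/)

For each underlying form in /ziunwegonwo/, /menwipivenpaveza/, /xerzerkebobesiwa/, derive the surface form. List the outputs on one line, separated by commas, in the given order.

ziumwegomwo, memwipivempaveza, xerzerkebobesiwa

/ziunwegonwo/: /n/ precedes the labial consonant /w/, so it assimilates in place to [m]. /n/ precedes the labial consonant /w/, so it assimilates in place to [m]. → [ziumwegomwo].
/menwipivenpaveza/: /n/ precedes the labial consonant /w/, so it assimilates in place to [m]. /n/ precedes the labial consonant /p/, so it assimilates in place to [m]. → [memwipivempaveza].
/xerzerkebobesiwa/: the rule's environment is not met; surfaces unchanged as [xerzerkebobesiwa].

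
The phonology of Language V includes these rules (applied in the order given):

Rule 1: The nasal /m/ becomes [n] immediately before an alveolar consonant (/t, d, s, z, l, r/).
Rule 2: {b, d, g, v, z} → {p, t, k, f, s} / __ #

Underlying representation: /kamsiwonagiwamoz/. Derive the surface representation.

Rule 1 (nasal place assimilation): /m/ precedes the alveolar consonant /s/, so it assimilates in place to [n]. /kamsiwonagiwamoz/ → kansiwonagiwamoz.
Rule 2 (final devoicing): /z/ is a voiced obstruent in word-final position, so it devoices to [s]. /kansiwonagiwamoz/ → kansiwonagiwamos.

kansiwonagiwamos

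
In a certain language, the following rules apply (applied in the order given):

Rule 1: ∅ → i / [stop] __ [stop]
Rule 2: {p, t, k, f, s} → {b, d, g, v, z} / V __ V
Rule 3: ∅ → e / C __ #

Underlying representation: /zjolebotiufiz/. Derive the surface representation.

zjolebodiuvize

Rule 1 (stop-cluster i-epenthesis): no segment meets the environment; /zjolebotiufiz/ is unchanged.
Rule 2 (intervocalic voicing): /t/ is a voiceless obstruent between vowels /o/ and /i/, so it voices to [d]. /f/ is a voiceless obstruent between vowels /u/ and /i/, so it voices to [v]. /zjolebotiufiz/ → zjolebodiuviz.
Rule 3 (final e-epenthesis): the form ends in the consonant /z/, so [e] is inserted word-finally. /zjolebodiuviz/ → zjolebodiuvize.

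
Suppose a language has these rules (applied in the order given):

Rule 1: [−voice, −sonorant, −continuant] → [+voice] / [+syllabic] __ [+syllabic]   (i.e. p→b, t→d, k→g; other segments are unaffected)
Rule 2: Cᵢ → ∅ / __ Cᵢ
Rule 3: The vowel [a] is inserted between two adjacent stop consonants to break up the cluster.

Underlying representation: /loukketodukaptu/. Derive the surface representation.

loukedodugapatu

Rule 1 (intervocalic voicing): /t/ is a voiceless stop between vowels /e/ and /o/, so it voices to [d]. /k/ is a voiceless stop between vowels /u/ and /a/, so it voices to [g]. /loukketodukaptu/ → loukkedodugaptu.
Rule 2 (degemination): /kk/ is a geminate; the first /k/ deletes. /loukkedodugaptu/ → loukedodugaptu.
Rule 3 (stop-cluster a-epenthesis): /p/ and /t/ form a stop–stop cluster, so [a] is inserted between them. /loukedodugaptu/ → loukedodugapatu.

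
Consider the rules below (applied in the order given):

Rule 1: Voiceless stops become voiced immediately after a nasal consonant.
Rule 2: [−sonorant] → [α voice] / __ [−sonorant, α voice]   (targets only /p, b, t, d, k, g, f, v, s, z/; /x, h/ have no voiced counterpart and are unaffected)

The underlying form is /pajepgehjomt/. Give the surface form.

Rule 1 (post-nasal voicing): /t/ is a voiceless stop immediately after the nasal /m/, so it voices to [d]. /pajepgehjomt/ → pajepgehjomd.
Rule 2 (regressive voicing assimilation): /p/ precedes the voiced obstruent /g/, so it voices to [b] by assimilation. /pajepgehjomd/ → pajebgehjomd.

pajebgehjomd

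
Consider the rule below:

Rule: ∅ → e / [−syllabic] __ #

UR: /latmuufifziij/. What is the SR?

latmuufifziije

the form ends in the consonant /j/, so [e] is inserted word-finally.
Surface form: [latmuufifziije].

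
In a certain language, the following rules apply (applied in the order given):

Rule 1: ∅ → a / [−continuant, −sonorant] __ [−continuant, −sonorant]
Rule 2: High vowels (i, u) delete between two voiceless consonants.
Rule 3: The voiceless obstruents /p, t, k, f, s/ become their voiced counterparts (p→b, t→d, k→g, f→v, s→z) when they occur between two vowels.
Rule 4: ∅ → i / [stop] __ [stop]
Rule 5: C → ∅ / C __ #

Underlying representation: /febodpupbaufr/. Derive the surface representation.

febodapipabauf

Rule 1 (stop-cluster a-epenthesis): /d/ and /p/ form a stop–stop cluster, so [a] is inserted between them. /p/ and /b/ form a stop–stop cluster, so [a] is inserted between them. /febodpupbaufr/ → febodapupabaufr.
Rule 2 (high vowel syncope): /u/ is a high vowel flanked by voiceless consonants /p/ and /p/, so it deletes. /febodapupabaufr/ → febodappabaufr.
Rule 3 (intervocalic voicing): no segment meets the environment; /febodappabaufr/ is unchanged.
Rule 4 (stop-cluster i-epenthesis): /p/ and /p/ form a stop–stop cluster, so [i] is inserted between them. /febodappabaufr/ → febodapipabaufr.
Rule 5 (final cluster simplification): /r/ is the second consonant of a word-final cluster /fr/, so it deletes. /febodapipabaufr/ → febodapipabauf.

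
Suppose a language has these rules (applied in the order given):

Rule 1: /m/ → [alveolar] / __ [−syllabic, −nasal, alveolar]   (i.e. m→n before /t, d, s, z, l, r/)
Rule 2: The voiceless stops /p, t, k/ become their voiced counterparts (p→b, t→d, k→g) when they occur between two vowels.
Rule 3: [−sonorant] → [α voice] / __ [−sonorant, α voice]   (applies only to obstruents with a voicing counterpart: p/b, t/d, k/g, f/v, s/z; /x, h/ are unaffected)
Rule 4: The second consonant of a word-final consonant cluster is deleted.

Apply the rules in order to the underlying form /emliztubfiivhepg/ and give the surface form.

enlistupfiifheb

Rule 1 (nasal place assimilation): /m/ precedes the alveolar consonant /l/, so it assimilates in place to [n]. /emliztubfiivhepg/ → enliztubfiivhepg.
Rule 2 (intervocalic voicing): no segment meets the environment; /enliztubfiivhepg/ is unchanged.
Rule 3 (regressive voicing assimilation): /z/ precedes the voiceless obstruent /t/, so it devoices to [s] by assimilation. /b/ precedes the voiceless obstruent /f/, so it devoices to [p] by assimilation. /v/ precedes the voiceless obstruent /h/, so it devoices to [f] by assimilation. /p/ precedes the voiced obstruent /g/, so it voices to [b] by assimilation. /enliztubfiivhepg/ → enlistupfiifhebg.
Rule 4 (final cluster simplification): /g/ is the second consonant of a word-final cluster /bg/, so it deletes. /enlistupfiifhebg/ → enlistupfiifheb.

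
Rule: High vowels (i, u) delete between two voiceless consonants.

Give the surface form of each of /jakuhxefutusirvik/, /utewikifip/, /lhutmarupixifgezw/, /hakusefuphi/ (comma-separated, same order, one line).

jakhxeftsirvik, utewikfp, lhtmarupxfgezw, haksefphi

/jakuhxefutusirvik/: /u/ is a high vowel flanked by voiceless consonants /k/ and /h/, so it deletes. /u/ is a high vowel flanked by voiceless consonants /f/ and /t/, so it deletes. /u/ is a high vowel flanked by voiceless consonants /t/ and /s/, so it deletes. → [jakhxeftsirvik].
/utewikifip/: /i/ is a high vowel flanked by voiceless consonants /k/ and /f/, so it deletes. /i/ is a high vowel flanked by voiceless consonants /f/ and /p/, so it deletes. → [utewikfp].
/lhutmarupixifgezw/: /u/ is a high vowel flanked by voiceless consonants /h/ and /t/, so it deletes. /i/ is a high vowel flanked by voiceless consonants /p/ and /x/, so it deletes. /i/ is a high vowel flanked by voiceless consonants /x/ and /f/, so it deletes. → [lhtmarupxfgezw].
/hakusefuphi/: /u/ is a high vowel flanked by voiceless consonants /k/ and /s/, so it deletes. /u/ is a high vowel flanked by voiceless consonants /f/ and /p/, so it deletes. → [haksefphi].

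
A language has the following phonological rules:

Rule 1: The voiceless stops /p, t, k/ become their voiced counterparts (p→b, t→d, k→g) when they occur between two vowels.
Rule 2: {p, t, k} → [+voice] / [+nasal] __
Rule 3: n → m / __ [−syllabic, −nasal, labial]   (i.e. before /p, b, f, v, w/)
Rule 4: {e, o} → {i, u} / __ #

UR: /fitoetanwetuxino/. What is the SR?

Rule 1 (intervocalic voicing): /t/ is a voiceless stop between vowels /i/ and /o/, so it voices to [d]. /t/ is a voiceless stop between vowels /e/ and /a/, so it voices to [d]. /t/ is a voiceless stop between vowels /e/ and /u/, so it voices to [d]. /fitoetanwetuxino/ → fidoedanweduxino.
Rule 2 (post-nasal voicing): no segment meets the environment; /fidoedanweduxino/ is unchanged.
Rule 3 (nasal place assimilation): /n/ precedes the labial consonant /w/, so it assimilates in place to [m]. /fidoedanweduxino/ → fidoedamweduxino.
Rule 4 (final vowel raising): /o/ is a mid vowel in word-final position, so it raises to [u]. /fidoedamweduxino/ → fidoedamweduxinu.

fidoedamweduxinu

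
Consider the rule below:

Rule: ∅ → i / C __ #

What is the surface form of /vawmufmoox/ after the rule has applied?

vawmufmooxi

the form ends in the consonant /x/, so [i] is inserted word-finally.
Surface form: [vawmufmooxi].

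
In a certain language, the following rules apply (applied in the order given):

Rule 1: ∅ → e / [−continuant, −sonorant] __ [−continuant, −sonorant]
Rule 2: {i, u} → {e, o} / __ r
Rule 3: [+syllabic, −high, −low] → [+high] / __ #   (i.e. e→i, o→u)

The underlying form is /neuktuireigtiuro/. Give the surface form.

neuketuereigetioru

Rule 1 (stop-cluster e-epenthesis): /k/ and /t/ form a stop–stop cluster, so [e] is inserted between them. /g/ and /t/ form a stop–stop cluster, so [e] is inserted between them. /neuktuireigtiuro/ → neuketuireigetiuro.
Rule 2 (pre-rhotic lowering): /i/ is a high vowel immediately before /r/, so it lowers to [e]. /u/ is a high vowel immediately before /r/, so it lowers to [o]. /neuketuireigetiuro/ → neuketuereigetioro.
Rule 3 (final vowel raising): /o/ is a mid vowel in word-final position, so it raises to [u]. /neuketuereigetioro/ → neuketuereigetioru.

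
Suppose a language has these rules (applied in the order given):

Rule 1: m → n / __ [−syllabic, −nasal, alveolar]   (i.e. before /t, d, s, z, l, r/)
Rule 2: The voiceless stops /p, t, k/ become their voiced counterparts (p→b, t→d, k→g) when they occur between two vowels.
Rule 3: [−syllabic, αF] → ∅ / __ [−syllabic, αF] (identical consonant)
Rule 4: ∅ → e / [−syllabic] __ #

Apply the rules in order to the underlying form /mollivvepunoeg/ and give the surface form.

molivebunoege

Rule 1 (nasal place assimilation): no segment meets the environment; /mollivvepunoeg/ is unchanged.
Rule 2 (intervocalic voicing): /p/ is a voiceless stop between vowels /e/ and /u/, so it voices to [b]. /mollivvepunoeg/ → mollivvebunoeg.
Rule 3 (degemination): /ll/ is a geminate; the first /l/ deletes. /vv/ is a geminate; the first /v/ deletes. /mollivvebunoeg/ → molivebunoeg.
Rule 4 (final e-epenthesis): the form ends in the consonant /g/, so [e] is inserted word-finally. /molivebunoeg/ → molivebunoege.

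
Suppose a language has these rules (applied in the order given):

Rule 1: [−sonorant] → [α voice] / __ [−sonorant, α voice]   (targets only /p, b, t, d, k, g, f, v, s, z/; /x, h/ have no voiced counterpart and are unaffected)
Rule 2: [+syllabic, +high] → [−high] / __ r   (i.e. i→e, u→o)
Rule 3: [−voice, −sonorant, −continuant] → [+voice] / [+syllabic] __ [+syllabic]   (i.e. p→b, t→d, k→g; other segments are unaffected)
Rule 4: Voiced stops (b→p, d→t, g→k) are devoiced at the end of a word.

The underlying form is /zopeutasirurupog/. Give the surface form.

Rule 1 (regressive voicing assimilation): no segment meets the environment; /zopeutasirurupog/ is unchanged.
Rule 2 (pre-rhotic lowering): /i/ is a high vowel immediately before /r/, so it lowers to [e]. /u/ is a high vowel immediately before /r/, so it lowers to [o]. /zopeutasirurupog/ → zopeutaserorupog.
Rule 3 (intervocalic voicing): /p/ is a voiceless stop between vowels /o/ and /e/, so it voices to [b]. /t/ is a voiceless stop between vowels /u/ and /a/, so it voices to [d]. /p/ is a voiceless stop between vowels /u/ and /o/, so it voices to [b]. /zopeutaserorupog/ → zobeudaserorubog.
Rule 4 (final devoicing): /g/ is a voiced stop in word-final position, so it devoices to [k]. /zobeudaserorubog/ → zobeudaserorubok.

zobeudaserorubok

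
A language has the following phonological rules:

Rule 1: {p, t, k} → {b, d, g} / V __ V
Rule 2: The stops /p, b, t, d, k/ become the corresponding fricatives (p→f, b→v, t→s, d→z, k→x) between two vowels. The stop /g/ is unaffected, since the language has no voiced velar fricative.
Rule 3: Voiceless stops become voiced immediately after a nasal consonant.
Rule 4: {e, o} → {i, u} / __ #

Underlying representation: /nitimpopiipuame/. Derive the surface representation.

Rule 1 (intervocalic voicing): /t/ is a voiceless stop between vowels /i/ and /i/, so it voices to [d]. /p/ is a voiceless stop between vowels /o/ and /i/, so it voices to [b]. /p/ is a voiceless stop between vowels /i/ and /u/, so it voices to [b]. /nitimpopiipuame/ → nidimpobiibuame.
Rule 2 (intervocalic spirantization): /d/ is a stop between vowels /i/ and /i/, so it spirantizes to the fricative [z]. /b/ is a stop between vowels /o/ and /i/, so it spirantizes to the fricative [v]. /b/ is a stop between vowels /i/ and /u/, so it spirantizes to the fricative [v]. /nidimpobiibuame/ → nizimpoviivuame.
Rule 3 (post-nasal voicing): /p/ is a voiceless stop immediately after the nasal /m/, so it voices to [b]. /nizimpoviivuame/ → nizimboviivuame.
Rule 4 (final vowel raising): /e/ is a mid vowel in word-final position, so it raises to [i]. /nizimboviivuame/ → nizimboviivuami.

nizimboviivuami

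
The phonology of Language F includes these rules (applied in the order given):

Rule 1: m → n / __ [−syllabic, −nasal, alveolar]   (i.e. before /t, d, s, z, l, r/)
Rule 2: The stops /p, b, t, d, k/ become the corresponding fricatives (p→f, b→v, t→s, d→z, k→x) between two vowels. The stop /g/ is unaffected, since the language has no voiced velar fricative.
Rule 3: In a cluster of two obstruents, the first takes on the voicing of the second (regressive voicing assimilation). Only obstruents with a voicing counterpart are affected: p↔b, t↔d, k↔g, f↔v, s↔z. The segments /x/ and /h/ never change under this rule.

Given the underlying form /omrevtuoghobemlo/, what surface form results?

onreftuokhovenlo

Rule 1 (nasal place assimilation): /m/ precedes the alveolar consonant /r/, so it assimilates in place to [n]. /m/ precedes the alveolar consonant /l/, so it assimilates in place to [n]. /omrevtuoghobemlo/ → onrevtuoghobenlo.
Rule 2 (intervocalic spirantization): /b/ is a stop between vowels /o/ and /e/, so it spirantizes to the fricative [v]. /onrevtuoghobenlo/ → onrevtuoghovenlo.
Rule 3 (regressive voicing assimilation): /v/ precedes the voiceless obstruent /t/, so it devoices to [f] by assimilation. /g/ precedes the voiceless obstruent /h/, so it devoices to [k] by assimilation. /onrevtuoghovenlo/ → onreftuokhovenlo.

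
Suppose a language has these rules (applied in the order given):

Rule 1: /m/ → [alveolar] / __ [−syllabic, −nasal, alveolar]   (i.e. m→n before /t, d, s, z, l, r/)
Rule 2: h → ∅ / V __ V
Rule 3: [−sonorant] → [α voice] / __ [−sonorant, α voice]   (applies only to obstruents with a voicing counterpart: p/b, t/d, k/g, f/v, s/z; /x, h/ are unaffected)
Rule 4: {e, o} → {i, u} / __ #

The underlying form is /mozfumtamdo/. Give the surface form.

Rule 1 (nasal place assimilation): /m/ precedes the alveolar consonant /t/, so it assimilates in place to [n]. /m/ precedes the alveolar consonant /d/, so it assimilates in place to [n]. /mozfumtamdo/ → mozfuntando.
Rule 2 (intervocalic h-deletion): no segment meets the environment; /mozfuntando/ is unchanged.
Rule 3 (regressive voicing assimilation): /z/ precedes the voiceless obstruent /f/, so it devoices to [s] by assimilation. /mozfuntando/ → mosfuntando.
Rule 4 (final vowel raising): /o/ is a mid vowel in word-final position, so it raises to [u]. /mosfuntando/ → mosfuntandu.

mosfuntandu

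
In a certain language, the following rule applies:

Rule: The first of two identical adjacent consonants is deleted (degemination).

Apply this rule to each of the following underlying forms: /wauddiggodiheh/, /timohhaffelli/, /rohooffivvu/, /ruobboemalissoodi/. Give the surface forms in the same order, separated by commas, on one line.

waudigodiheh, timohafeli, rohoofivu, ruoboemalisoodi

/wauddiggodiheh/: /dd/ is a geminate; the first /d/ deletes. /gg/ is a geminate; the first /g/ deletes. → [waudigodiheh].
/timohhaffelli/: /hh/ is a geminate; the first /h/ deletes. /ff/ is a geminate; the first /f/ deletes. /ll/ is a geminate; the first /l/ deletes. → [timohafeli].
/rohooffivvu/: /ff/ is a geminate; the first /f/ deletes. /vv/ is a geminate; the first /v/ deletes. → [rohoofivu].
/ruobboemalissoodi/: /bb/ is a geminate; the first /b/ deletes. /ss/ is a geminate; the first /s/ deletes. → [ruoboemalisoodi].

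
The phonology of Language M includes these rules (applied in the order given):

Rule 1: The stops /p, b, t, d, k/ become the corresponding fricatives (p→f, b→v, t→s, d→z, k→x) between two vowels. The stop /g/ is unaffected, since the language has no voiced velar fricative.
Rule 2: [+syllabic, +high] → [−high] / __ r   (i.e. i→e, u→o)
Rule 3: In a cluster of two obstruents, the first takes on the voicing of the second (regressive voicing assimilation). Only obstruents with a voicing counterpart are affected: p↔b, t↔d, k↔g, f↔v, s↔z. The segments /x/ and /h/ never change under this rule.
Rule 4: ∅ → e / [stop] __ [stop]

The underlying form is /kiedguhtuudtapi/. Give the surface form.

kiedeguhtuutetafi

Rule 1 (intervocalic spirantization): /p/ is a stop between vowels /a/ and /i/, so it spirantizes to the fricative [f]. /kiedguhtuudtapi/ → kiedguhtuudtafi.
Rule 2 (pre-rhotic lowering): no segment meets the environment; /kiedguhtuudtafi/ is unchanged.
Rule 3 (regressive voicing assimilation): /d/ precedes the voiceless obstruent /t/, so it devoices to [t] by assimilation. /kiedguhtuudtafi/ → kiedguhtuuttafi.
Rule 4 (stop-cluster e-epenthesis): /d/ and /g/ form a stop–stop cluster, so [e] is inserted between them. /t/ and /t/ form a stop–stop cluster, so [e] is inserted between them. /kiedguhtuuttafi/ → kiedeguhtuutetafi.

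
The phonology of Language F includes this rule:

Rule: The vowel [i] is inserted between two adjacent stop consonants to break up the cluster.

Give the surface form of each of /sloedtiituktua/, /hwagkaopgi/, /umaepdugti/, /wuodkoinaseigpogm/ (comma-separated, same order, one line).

/sloedtiituktua/: /d/ and /t/ form a stop–stop cluster, so [i] is inserted between them. /k/ and /t/ form a stop–stop cluster, so [i] is inserted between them. → [sloeditiitukitua].
/hwagkaopgi/: /g/ and /k/ form a stop–stop cluster, so [i] is inserted between them. /p/ and /g/ form a stop–stop cluster, so [i] is inserted between them. → [hwagikaopigi].
/umaepdugti/: /p/ and /d/ form a stop–stop cluster, so [i] is inserted between them. /g/ and /t/ form a stop–stop cluster, so [i] is inserted between them. → [umaepidugiti].
/wuodkoinaseigpogm/: /d/ and /k/ form a stop–stop cluster, so [i] is inserted between them. /g/ and /p/ form a stop–stop cluster, so [i] is inserted between them. → [wuodikoinaseigipogm].

sloeditiitukitua, hwagikaopigi, umaepidugiti, wuodikoinaseigipogm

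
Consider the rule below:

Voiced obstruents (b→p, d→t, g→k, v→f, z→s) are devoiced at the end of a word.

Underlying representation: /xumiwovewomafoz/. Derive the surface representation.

/z/ is a voiced obstruent in word-final position, so it devoices to [s].
The other instance of /v/ does not occur in the required environment and remains unchanged.
Surface form: [xumiwovewomafos].

xumiwovewomafos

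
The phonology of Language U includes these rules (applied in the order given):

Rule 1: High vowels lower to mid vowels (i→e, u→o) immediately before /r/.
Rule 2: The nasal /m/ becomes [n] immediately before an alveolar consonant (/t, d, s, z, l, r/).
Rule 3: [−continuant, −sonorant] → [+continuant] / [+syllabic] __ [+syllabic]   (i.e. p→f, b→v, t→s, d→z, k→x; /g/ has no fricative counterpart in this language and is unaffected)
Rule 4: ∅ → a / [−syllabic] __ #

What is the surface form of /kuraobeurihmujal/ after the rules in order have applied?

koraoveorihmujala

Rule 1 (pre-rhotic lowering): /u/ is a high vowel immediately before /r/, so it lowers to [o]. /u/ is a high vowel immediately before /r/, so it lowers to [o]. /kuraobeurihmujal/ → koraobeorihmujal.
Rule 2 (nasal place assimilation): no segment meets the environment; /koraobeorihmujal/ is unchanged.
Rule 3 (intervocalic spirantization): /b/ is a stop between vowels /o/ and /e/, so it spirantizes to the fricative [v]. /koraobeorihmujal/ → koraoveorihmujal.
Rule 4 (final a-epenthesis): the form ends in the consonant /l/, so [a] is inserted word-finally. /koraoveorihmujal/ → koraoveorihmujala.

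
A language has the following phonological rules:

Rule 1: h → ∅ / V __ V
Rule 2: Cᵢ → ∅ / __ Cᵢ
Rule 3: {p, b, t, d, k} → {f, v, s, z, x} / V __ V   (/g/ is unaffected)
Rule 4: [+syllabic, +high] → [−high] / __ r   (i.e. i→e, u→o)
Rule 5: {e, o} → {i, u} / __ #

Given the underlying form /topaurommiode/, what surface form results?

tofaoromiozi

Rule 1 (intervocalic h-deletion): no segment meets the environment; /topaurommiode/ is unchanged.
Rule 2 (degemination): /mm/ is a geminate; the first /m/ deletes. /topaurommiode/ → topauromiode.
Rule 3 (intervocalic spirantization): /p/ is a stop between vowels /o/ and /a/, so it spirantizes to the fricative [f]. /d/ is a stop between vowels /o/ and /e/, so it spirantizes to the fricative [z]. /topauromiode/ → tofauromioze.
Rule 4 (pre-rhotic lowering): /u/ is a high vowel immediately before /r/, so it lowers to [o]. /tofauromioze/ → tofaoromioze.
Rule 5 (final vowel raising): /e/ is a mid vowel in word-final position, so it raises to [i]. /tofaoromioze/ → tofaoromiozi.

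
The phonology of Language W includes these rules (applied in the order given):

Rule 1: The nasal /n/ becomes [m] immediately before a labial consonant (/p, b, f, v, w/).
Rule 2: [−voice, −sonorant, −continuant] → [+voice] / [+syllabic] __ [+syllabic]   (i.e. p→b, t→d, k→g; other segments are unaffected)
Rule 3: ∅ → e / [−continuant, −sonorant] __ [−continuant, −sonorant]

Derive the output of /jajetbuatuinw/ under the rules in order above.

Rule 1 (nasal place assimilation): /n/ precedes the labial consonant /w/, so it assimilates in place to [m]. /jajetbuatuinw/ → jajetbuatuimw.
Rule 2 (intervocalic voicing): /t/ is a voiceless stop between vowels /a/ and /u/, so it voices to [d]. /jajetbuatuimw/ → jajetbuaduimw.
Rule 3 (stop-cluster e-epenthesis): /t/ and /b/ form a stop–stop cluster, so [e] is inserted between them. /jajetbuaduimw/ → jajetebuaduimw.

jajetebuaduimw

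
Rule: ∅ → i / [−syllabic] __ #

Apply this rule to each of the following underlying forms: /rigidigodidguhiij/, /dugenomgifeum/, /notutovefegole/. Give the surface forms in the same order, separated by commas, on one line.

/rigidigodidguhiij/: the form ends in the consonant /j/, so [i] is inserted word-finally. → [rigidigodidguhiiji].
/dugenomgifeum/: the form ends in the consonant /m/, so [i] is inserted word-finally. → [dugenomgifeumi].
/notutovefegole/: the rule's environment is not met; surfaces unchanged as [notutovefegole].

rigidigodidguhiiji, dugenomgifeumi, notutovefegole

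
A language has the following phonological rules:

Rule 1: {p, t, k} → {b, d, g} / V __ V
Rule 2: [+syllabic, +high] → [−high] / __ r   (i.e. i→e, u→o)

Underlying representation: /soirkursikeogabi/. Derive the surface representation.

Rule 1 (intervocalic voicing): /k/ is a voiceless stop between vowels /i/ and /e/, so it voices to [g]. /soirkursikeogabi/ → soirkursigeogabi.
Rule 2 (pre-rhotic lowering): /i/ is a high vowel immediately before /r/, so it lowers to [e]. /u/ is a high vowel immediately before /r/, so it lowers to [o]. /soirkursigeogabi/ → soerkorsigeogabi.

soerkorsigeogabi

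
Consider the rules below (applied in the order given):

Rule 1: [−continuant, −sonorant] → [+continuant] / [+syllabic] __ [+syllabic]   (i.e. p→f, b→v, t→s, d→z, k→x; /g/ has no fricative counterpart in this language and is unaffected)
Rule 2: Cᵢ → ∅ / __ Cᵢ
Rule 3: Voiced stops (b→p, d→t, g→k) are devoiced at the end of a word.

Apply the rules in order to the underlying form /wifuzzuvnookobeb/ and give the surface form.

Rule 1 (intervocalic spirantization): /k/ is a stop between vowels /o/ and /o/, so it spirantizes to the fricative [x]. /b/ is a stop between vowels /o/ and /e/, so it spirantizes to the fricative [v]. /wifuzzuvnookobeb/ → wifuzzuvnooxoveb.
Rule 2 (degemination): /zz/ is a geminate; the first /z/ deletes. /wifuzzuvnooxoveb/ → wifuzuvnooxoveb.
Rule 3 (final devoicing): /b/ is a voiced stop in word-final position, so it devoices to [p]. /wifuzuvnooxoveb/ → wifuzuvnooxovep.

wifuzuvnooxovep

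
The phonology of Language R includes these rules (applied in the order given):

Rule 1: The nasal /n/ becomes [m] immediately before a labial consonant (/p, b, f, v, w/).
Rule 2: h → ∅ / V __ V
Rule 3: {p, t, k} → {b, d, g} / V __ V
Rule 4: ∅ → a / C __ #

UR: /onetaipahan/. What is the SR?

Rule 1 (nasal place assimilation): no segment meets the environment; /onetaipahan/ is unchanged.
Rule 2 (intervocalic h-deletion): /h/ occurs between vowels /a/ and /a/, so it deletes. /onetaipahan/ → onetaipaan.
Rule 3 (intervocalic voicing): /t/ is a voiceless stop between vowels /e/ and /a/, so it voices to [d]. /p/ is a voiceless stop between vowels /i/ and /a/, so it voices to [b]. /onetaipaan/ → onedaibaan.
Rule 4 (final a-epenthesis): the form ends in the consonant /n/, so [a] is inserted word-finally. /onedaibaan/ → onedaibaana.

onedaibaana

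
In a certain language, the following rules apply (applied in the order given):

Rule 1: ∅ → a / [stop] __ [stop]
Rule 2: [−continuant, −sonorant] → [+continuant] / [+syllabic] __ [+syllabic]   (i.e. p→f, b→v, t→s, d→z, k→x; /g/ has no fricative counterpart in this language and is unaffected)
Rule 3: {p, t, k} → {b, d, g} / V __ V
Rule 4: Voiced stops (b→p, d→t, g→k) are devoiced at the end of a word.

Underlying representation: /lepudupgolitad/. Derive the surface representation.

lefuzufagolisat

Rule 1 (stop-cluster a-epenthesis): /p/ and /g/ form a stop–stop cluster, so [a] is inserted between them. /lepudupgolitad/ → lepudupagolitad.
Rule 2 (intervocalic spirantization): /p/ is a stop between vowels /e/ and /u/, so it spirantizes to the fricative [f]. /d/ is a stop between vowels /u/ and /u/, so it spirantizes to the fricative [z]. /p/ is a stop between vowels /u/ and /a/, so it spirantizes to the fricative [f]. /t/ is a stop between vowels /i/ and /a/, so it spirantizes to the fricative [s]. /lepudupagolitad/ → lefuzufagolisad.
Rule 3 (intervocalic voicing): no segment meets the environment; /lefuzufagolisad/ is unchanged.
Rule 4 (final devoicing): /d/ is a voiced stop in word-final position, so it devoices to [t]. /lefuzufagolisad/ → lefuzufagolisat.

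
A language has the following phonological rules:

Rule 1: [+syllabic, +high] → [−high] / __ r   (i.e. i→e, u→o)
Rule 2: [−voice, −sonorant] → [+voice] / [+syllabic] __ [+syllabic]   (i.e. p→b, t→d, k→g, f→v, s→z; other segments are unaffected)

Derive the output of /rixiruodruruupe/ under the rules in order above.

Rule 1 (pre-rhotic lowering): /i/ is a high vowel immediately before /r/, so it lowers to [e]. /u/ is a high vowel immediately before /r/, so it lowers to [o]. /rixiruodruruupe/ → rixeruodroruupe.
Rule 2 (intervocalic voicing): /p/ is a voiceless obstruent between vowels /u/ and /e/, so it voices to [b]. /rixeruodroruupe/ → rixeruodroruube.

rixeruodroruube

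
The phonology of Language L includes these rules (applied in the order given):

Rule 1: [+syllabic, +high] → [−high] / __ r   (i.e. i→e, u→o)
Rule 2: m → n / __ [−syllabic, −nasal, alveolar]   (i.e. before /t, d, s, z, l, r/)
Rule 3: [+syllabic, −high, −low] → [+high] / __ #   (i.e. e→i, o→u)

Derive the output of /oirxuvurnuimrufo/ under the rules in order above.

oerxuvornuinrufu

Rule 1 (pre-rhotic lowering): /i/ is a high vowel immediately before /r/, so it lowers to [e]. /u/ is a high vowel immediately before /r/, so it lowers to [o]. /oirxuvurnuimrufo/ → oerxuvornuimrufo.
Rule 2 (nasal place assimilation): /m/ precedes the alveolar consonant /r/, so it assimilates in place to [n]. /oerxuvornuimrufo/ → oerxuvornuinrufo.
Rule 3 (final vowel raising): /o/ is a mid vowel in word-final position, so it raises to [u]. /oerxuvornuinrufo/ → oerxuvornuinrufu.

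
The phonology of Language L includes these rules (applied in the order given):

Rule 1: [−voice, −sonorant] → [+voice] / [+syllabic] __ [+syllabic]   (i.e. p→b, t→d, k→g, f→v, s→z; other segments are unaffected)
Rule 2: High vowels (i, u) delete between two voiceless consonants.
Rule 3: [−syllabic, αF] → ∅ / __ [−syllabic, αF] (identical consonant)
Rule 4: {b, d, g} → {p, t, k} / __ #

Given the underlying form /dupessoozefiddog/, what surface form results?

dubesoozevidok

Rule 1 (intervocalic voicing): /p/ is a voiceless obstruent between vowels /u/ and /e/, so it voices to [b]. /f/ is a voiceless obstruent between vowels /e/ and /i/, so it voices to [v]. /dupessoozefiddog/ → dubessoozeviddog.
Rule 2 (high vowel syncope): no segment meets the environment; /dubessoozeviddog/ is unchanged.
Rule 3 (degemination): /ss/ is a geminate; the first /s/ deletes. /dd/ is a geminate; the first /d/ deletes. /dubessoozeviddog/ → dubesoozevidog.
Rule 4 (final devoicing): /g/ is a voiced stop in word-final position, so it devoices to [k]. /dubesoozevidog/ → dubesoozevidok.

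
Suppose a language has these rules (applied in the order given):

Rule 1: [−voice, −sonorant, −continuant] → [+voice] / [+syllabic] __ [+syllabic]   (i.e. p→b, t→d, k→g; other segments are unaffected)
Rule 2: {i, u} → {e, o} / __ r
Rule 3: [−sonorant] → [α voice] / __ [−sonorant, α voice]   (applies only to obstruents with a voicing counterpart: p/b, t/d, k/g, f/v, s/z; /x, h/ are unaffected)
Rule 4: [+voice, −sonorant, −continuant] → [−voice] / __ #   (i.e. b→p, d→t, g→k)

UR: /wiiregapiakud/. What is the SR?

wieregabiagut

Rule 1 (intervocalic voicing): /p/ is a voiceless stop between vowels /a/ and /i/, so it voices to [b]. /k/ is a voiceless stop between vowels /a/ and /u/, so it voices to [g]. /wiiregapiakud/ → wiiregabiagud.
Rule 2 (pre-rhotic lowering): /i/ is a high vowel immediately before /r/, so it lowers to [e]. /wiiregabiagud/ → wieregabiagud.
Rule 3 (regressive voicing assimilation): no segment meets the environment; /wieregabiagud/ is unchanged.
Rule 4 (final devoicing): /d/ is a voiced stop in word-final position, so it devoices to [t]. /wieregabiagud/ → wieregabiagut.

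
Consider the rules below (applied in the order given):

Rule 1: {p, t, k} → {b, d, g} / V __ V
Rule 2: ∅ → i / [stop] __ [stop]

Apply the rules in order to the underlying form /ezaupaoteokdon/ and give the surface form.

ezaubaodeokidon

Rule 1 (intervocalic voicing): /p/ is a voiceless stop between vowels /u/ and /a/, so it voices to [b]. /t/ is a voiceless stop between vowels /o/ and /e/, so it voices to [d]. /ezaupaoteokdon/ → ezaubaodeokdon.
Rule 2 (stop-cluster i-epenthesis): /k/ and /d/ form a stop–stop cluster, so [i] is inserted between them. /ezaubaodeokdon/ → ezaubaodeokidon.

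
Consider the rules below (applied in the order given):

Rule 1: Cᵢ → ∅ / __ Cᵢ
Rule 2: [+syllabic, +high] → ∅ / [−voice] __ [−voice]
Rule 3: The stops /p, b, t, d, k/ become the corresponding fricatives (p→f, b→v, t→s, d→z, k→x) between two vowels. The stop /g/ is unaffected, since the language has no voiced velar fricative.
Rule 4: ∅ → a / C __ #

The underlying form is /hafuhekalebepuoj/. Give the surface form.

Rule 1 (degemination): no segment meets the environment; /hafuhekalebepuoj/ is unchanged.
Rule 2 (high vowel syncope): /u/ is a high vowel flanked by voiceless consonants /f/ and /h/, so it deletes. /hafuhekalebepuoj/ → hafhekalebepuoj.
Rule 3 (intervocalic spirantization): /k/ is a stop between vowels /e/ and /a/, so it spirantizes to the fricative [x]. /b/ is a stop between vowels /e/ and /e/, so it spirantizes to the fricative [v]. /p/ is a stop between vowels /e/ and /u/, so it spirantizes to the fricative [f]. /hafhekalebepuoj/ → hafhexalevefuoj.
Rule 4 (final a-epenthesis): the form ends in the consonant /j/, so [a] is inserted word-finally. /hafhexalevefuoj/ → hafhexalevefuoja.

hafhexalevefuoja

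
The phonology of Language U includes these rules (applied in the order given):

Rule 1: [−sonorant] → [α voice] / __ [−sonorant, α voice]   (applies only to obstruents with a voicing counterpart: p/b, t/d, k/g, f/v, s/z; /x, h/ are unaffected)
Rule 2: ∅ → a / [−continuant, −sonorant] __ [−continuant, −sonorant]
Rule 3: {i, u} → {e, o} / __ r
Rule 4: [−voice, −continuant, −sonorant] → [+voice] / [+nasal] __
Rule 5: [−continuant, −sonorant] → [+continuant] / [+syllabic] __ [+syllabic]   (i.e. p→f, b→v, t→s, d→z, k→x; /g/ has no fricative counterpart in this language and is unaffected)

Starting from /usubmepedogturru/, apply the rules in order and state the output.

Rule 1 (regressive voicing assimilation): /g/ precedes the voiceless obstruent /t/, so it devoices to [k] by assimilation. /usubmepedogturru/ → usubmepedokturru.
Rule 2 (stop-cluster a-epenthesis): /k/ and /t/ form a stop–stop cluster, so [a] is inserted between them. /usubmepedokturru/ → usubmepedokaturru.
Rule 3 (pre-rhotic lowering): /u/ is a high vowel immediately before /r/, so it lowers to [o]. /usubmepedokaturru/ → usubmepedokatorru.
Rule 4 (post-nasal voicing): no segment meets the environment; /usubmepedokatorru/ is unchanged.
Rule 5 (intervocalic spirantization): /p/ is a stop between vowels /e/ and /e/, so it spirantizes to the fricative [f]. /d/ is a stop between vowels /e/ and /o/, so it spirantizes to the fricative [z]. /k/ is a stop between vowels /o/ and /a/, so it spirantizes to the fricative [x]. /t/ is a stop between vowels /a/ and /o/, so it spirantizes to the fricative [s]. /usubmepedokatorru/ → usubmefezoxasorru.

usubmefezoxasorru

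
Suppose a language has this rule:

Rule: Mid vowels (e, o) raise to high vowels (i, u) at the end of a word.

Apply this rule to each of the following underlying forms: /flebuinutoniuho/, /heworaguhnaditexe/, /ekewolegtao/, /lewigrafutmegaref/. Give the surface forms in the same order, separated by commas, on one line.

/flebuinutoniuho/: /o/ is a mid vowel in word-final position, so it raises to [u]. → [flebuinutoniuhu].
/heworaguhnaditexe/: /e/ is a mid vowel in word-final position, so it raises to [i]. → [heworaguhnaditexi].
/ekewolegtao/: /o/ is a mid vowel in word-final position, so it raises to [u]. → [ekewolegtau].
/lewigrafutmegaref/: the rule's environment is not met; surfaces unchanged as [lewigrafutmegaref].

flebuinutoniuhu, heworaguhnaditexi, ekewolegtau, lewigrafutmegaref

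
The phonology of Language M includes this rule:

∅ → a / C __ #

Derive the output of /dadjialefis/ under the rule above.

dadjialefisa

the form ends in the consonant /s/, so [a] is inserted word-finally.
Surface form: [dadjialefisa].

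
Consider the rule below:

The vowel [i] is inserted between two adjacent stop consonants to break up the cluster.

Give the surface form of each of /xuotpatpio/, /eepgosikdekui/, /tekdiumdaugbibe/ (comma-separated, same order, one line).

xuotipatipio, eepigosikidekui, tekidiumdaugibibe

/xuotpatpio/: /t/ and /p/ form a stop–stop cluster, so [i] is inserted between them. /t/ and /p/ form a stop–stop cluster, so [i] is inserted between them. → [xuotipatipio].
/eepgosikdekui/: /p/ and /g/ form a stop–stop cluster, so [i] is inserted between them. /k/ and /d/ form a stop–stop cluster, so [i] is inserted between them. → [eepigosikidekui].
/tekdiumdaugbibe/: /k/ and /d/ form a stop–stop cluster, so [i] is inserted between them. /g/ and /b/ form a stop–stop cluster, so [i] is inserted between them. → [tekidiumdaugibibe].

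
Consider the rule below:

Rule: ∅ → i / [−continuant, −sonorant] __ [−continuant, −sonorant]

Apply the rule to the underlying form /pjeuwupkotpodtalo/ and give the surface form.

/p/ and /k/ form a stop–stop cluster, so [i] is inserted between them.
/t/ and /p/ form a stop–stop cluster, so [i] is inserted between them.
/d/ and /t/ form a stop–stop cluster, so [i] is inserted between them.
Surface form: [pjeuwupikotipoditalo].

pjeuwupikotipoditalo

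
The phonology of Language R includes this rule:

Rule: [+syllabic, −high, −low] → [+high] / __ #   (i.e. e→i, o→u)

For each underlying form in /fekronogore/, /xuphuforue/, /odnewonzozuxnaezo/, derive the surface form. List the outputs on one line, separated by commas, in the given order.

/fekronogore/: /e/ is a mid vowel in word-final position, so it raises to [i]. → [fekronogori].
/xuphuforue/: /e/ is a mid vowel in word-final position, so it raises to [i]. → [xuphuforui].
/odnewonzozuxnaezo/: /o/ is a mid vowel in word-final position, so it raises to [u]. → [odnewonzozuxnaezu].

fekronogori, xuphuforui, odnewonzozuxnaezu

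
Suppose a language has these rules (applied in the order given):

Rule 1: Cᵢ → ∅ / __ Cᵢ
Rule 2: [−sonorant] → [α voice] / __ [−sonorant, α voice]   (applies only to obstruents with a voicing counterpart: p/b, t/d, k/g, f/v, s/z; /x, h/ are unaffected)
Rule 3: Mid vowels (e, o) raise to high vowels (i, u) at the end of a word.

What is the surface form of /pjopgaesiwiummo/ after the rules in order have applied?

Rule 1 (degemination): /mm/ is a geminate; the first /m/ deletes. /pjopgaesiwiummo/ → pjopgaesiwiumo.
Rule 2 (regressive voicing assimilation): /p/ precedes the voiced obstruent /g/, so it voices to [b] by assimilation. /pjopgaesiwiumo/ → pjobgaesiwiumo.
Rule 3 (final vowel raising): /o/ is a mid vowel in word-final position, so it raises to [u]. /pjobgaesiwiumo/ → pjobgaesiwiumu.

pjobgaesiwiumu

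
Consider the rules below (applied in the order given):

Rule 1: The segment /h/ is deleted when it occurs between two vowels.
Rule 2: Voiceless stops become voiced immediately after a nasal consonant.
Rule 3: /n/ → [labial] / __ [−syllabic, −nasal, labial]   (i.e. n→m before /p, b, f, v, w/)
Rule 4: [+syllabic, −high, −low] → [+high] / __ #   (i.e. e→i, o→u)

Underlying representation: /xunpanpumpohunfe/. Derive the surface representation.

Rule 1 (intervocalic h-deletion): /h/ occurs between vowels /o/ and /u/, so it deletes. /xunpanpumpohunfe/ → xunpanpumpounfe.
Rule 2 (post-nasal voicing): /p/ is a voiceless stop immediately after the nasal /n/, so it voices to [b]. /p/ is a voiceless stop immediately after the nasal /n/, so it voices to [b]. /p/ is a voiceless stop immediately after the nasal /m/, so it voices to [b]. /xunpanpumpounfe/ → xunbanbumbounfe.
Rule 3 (nasal place assimilation): /n/ precedes the labial consonant /b/, so it assimilates in place to [m]. /n/ precedes the labial consonant /b/, so it assimilates in place to [m]. /n/ precedes the labial consonant /f/, so it assimilates in place to [m]. /xunbanbumbounfe/ → xumbambumboumfe.
Rule 4 (final vowel raising): /e/ is a mid vowel in word-final position, so it raises to [i]. /xumbambumboumfe/ → xumbambumboumfi.

xumbambumboumfi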